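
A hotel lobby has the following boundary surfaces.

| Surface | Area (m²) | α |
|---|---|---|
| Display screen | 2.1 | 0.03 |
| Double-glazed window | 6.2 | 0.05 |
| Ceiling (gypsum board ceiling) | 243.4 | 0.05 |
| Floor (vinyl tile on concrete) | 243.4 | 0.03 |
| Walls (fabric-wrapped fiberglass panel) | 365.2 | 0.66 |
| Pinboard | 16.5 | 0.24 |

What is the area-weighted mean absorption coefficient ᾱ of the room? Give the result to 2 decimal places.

0.30

S = Σ Sᵢ = 2.1 + 6.2 + 243.4 + 243.4 + 365.2 + 16.5 = 876.8 m².
Weighted sum Σ Sα = 264.837.
ᾱ = 264.837 / 876.8 = 0.30.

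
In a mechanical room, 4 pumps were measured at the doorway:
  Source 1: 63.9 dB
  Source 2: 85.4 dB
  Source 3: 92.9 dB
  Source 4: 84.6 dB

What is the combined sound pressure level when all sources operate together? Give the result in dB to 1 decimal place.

Sum in the linear (power) domain: Σ 10^(Lᵢ/10) = 10^(63.9/10) + 10^(85.4/10) + 10^(92.9/10) + 10^(84.6/10) = 2.587e+09.
L_total = 10·log₁₀(2.587e+09) = 94.1 dB.

94.1 dB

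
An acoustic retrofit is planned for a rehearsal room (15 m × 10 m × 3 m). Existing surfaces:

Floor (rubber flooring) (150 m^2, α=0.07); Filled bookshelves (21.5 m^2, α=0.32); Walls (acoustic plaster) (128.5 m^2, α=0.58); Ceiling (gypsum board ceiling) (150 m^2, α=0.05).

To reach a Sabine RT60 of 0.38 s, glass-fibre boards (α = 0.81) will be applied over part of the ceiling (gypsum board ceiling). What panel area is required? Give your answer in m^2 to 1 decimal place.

120.1

Total absorption A₁ = 150·0.07 + 21.5·0.32 + 128.5·0.58 + 150·0.05
  = 10.500 + 6.880 + 74.530 + 7.500 = 99.410 m^2 sabins.
Required A₂ = 0.161·450/0.38 = 190.658 sabins.
ΔA needed = 190.658 − 99.410 = 91.248 sabins.
Net gain per m^2: Δα = 0.81 − 0.05 = 0.76.
Panel area = 91.248 / 0.76 = 120.1 m^2.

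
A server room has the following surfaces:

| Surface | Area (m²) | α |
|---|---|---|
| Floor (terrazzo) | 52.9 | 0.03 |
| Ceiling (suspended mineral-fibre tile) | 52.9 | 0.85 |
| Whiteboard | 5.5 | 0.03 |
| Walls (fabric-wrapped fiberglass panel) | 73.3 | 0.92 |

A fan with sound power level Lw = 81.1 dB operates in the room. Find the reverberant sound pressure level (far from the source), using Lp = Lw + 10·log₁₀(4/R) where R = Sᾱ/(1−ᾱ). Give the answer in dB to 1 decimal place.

A = 114.153 sabins; S = 184.6 m².
ᾱ = 114.153/184.6 = 0.6184; R = Sᾱ/(1−ᾱ) = 114.153/(1−0.6184) = 299.143 m².
Lp = Lw + 10 log₁₀(4/R) = 81.1 -18.74 = 62.4 dB.

62.4 dB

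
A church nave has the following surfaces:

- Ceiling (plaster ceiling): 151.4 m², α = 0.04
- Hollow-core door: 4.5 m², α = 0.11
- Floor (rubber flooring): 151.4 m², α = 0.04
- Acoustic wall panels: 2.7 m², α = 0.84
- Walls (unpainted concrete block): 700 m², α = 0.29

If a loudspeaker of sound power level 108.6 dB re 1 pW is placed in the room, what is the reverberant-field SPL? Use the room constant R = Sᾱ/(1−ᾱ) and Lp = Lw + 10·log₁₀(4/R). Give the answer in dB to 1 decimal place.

Σ(Sᵢαᵢ) = 151.4·0.04 + 4.5·0.11 + 151.4·0.04 + 2.7·0.84 + 700·0.29 = 217.875; total area S = 1010.0 m².
ᾱ = 0.2157, so room constant R = A/(1−ᾱ) = 277.795 m².
Lp = Lw + 10 log₁₀(4/R) = 108.6 -18.42 = 90.2 dB.

90.2 dB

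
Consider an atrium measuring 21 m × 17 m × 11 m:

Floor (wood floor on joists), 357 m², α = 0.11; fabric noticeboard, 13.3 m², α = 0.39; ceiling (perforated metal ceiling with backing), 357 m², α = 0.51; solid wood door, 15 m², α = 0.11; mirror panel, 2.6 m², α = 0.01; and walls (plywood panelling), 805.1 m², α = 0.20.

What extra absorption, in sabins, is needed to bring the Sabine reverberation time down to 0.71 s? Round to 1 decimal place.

501.3 sabins

A₁ = Σ Sᵢαᵢ = 357*0.11 + 13.3*0.39 + 357*0.51 + 15*0.11 + 2.6*0.01 + 805.1*0.20 = 389.223 sabins.
V = 3927 m³. Required absorption A₂ = 0.161 × 3927 / 0.71 = 890.489 sabins.
Additional absorption ΔA = 890.489 − 389.223 = 501.3 sabins.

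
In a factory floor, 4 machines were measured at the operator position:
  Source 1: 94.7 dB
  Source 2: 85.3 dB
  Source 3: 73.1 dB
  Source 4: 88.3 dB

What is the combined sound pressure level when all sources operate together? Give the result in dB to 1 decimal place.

Converting to relative power and adding: 10^(94.7/10) + 10^(85.3/10) + 10^(73.1/10) + 10^(88.3/10) = 3.987e+09.
L_total = 10·log₁₀(3.987e+09) = 96.0 dB.

96.0 dB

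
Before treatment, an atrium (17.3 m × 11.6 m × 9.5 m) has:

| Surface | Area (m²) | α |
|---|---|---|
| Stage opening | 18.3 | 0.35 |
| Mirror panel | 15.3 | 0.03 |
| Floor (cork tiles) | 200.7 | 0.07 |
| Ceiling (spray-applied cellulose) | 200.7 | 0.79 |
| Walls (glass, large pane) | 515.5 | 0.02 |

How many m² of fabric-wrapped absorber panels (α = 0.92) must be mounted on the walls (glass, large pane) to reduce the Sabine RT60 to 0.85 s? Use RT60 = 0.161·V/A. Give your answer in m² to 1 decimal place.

Total absorption A₁ = 18.3*0.35 + 15.3*0.03 + 200.7*0.07 + 200.7*0.79 + 515.5*0.02
  = 6.405 + 0.459 + 14.049 + 158.553 + 10.310 = 189.776 m² sabins.
Required A₂ = 0.161·1906.46/0.85 = 361.106 sabins.
ΔA needed = 361.106 − 189.776 = 171.330 sabins.
Each m² of panel replacing the walls (glass, large pane) adds (0.92 − 0.02) = 0.90 sabins.
Panel area = 171.330 / 0.90 = 190.4 m².

190.4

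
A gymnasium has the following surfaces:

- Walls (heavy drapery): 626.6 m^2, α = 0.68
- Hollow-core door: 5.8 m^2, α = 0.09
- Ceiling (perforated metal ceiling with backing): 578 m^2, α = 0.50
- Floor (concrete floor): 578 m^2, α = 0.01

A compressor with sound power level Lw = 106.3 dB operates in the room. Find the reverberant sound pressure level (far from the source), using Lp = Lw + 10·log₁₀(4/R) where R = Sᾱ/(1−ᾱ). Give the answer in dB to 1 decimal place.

81.5 dB

Σ(Sᵢαᵢ) = 626.6×0.68 + 5.8×0.09 + 578×0.50 + 578×0.01 = 721.390; total area S = 1788.4 m^2.
ᾱ = 721.390/1788.4 = 0.4034; R = Sᾱ/(1−ᾱ) = 721.390/(1−0.4034) = 1209.169 m^2.
Lp = 106.3 + 10·log₁₀(4/1209.169) = 106.3 + (-24.80) = 81.5 dB.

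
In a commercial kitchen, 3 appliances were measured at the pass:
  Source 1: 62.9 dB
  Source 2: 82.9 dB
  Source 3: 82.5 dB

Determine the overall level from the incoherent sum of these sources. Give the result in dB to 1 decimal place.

85.7 dB

Sum in the linear (power) domain: Σ 10^(Lᵢ/10) = 10^(62.9/10) + 10^(82.9/10) + 10^(82.5/10) = 3.748e+08.
L_total = 10·log₁₀(3.748e+08) = 85.7 dB.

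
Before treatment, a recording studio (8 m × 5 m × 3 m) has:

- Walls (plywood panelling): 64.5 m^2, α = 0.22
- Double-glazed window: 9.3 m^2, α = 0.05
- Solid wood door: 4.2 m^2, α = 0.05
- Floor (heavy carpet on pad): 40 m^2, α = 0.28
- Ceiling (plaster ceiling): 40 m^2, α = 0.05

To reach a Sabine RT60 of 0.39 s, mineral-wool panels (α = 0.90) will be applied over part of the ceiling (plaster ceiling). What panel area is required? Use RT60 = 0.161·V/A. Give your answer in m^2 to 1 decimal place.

25.3

Total absorption A₁ = 64.5*0.22 + 9.3*0.05 + 4.2*0.05 + 40*0.28 + 40*0.05
  = 14.190 + 0.465 + 0.210 + 11.200 + 2.000 = 28.065 m^2 sabins.
Required A₂ = 0.161·120/0.39 = 49.538 sabins.
ΔA needed = 49.538 − 28.065 = 21.473 sabins.
Each m^2 of panel replacing the ceiling (plaster ceiling) adds (0.90 − 0.05) = 0.85 sabins.
Area = ΔA/Δα = 21.473/0.85 = 25.3 m^2.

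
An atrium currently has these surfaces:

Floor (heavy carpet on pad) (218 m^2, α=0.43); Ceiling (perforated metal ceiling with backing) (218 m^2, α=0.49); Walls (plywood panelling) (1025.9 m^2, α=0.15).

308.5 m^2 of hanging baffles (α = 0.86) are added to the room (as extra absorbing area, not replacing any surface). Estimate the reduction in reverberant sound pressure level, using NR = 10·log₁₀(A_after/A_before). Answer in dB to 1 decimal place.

Total absorption A_before = 218*0.43 + 218*0.49 + 1025.9*0.15
  = 93.740 + 106.820 + 153.885 = 354.445 m^2 sabins.
Treatment contributes 308.5·0.86 = 265.310 sabins.
A_after = 354.445 + 265.310 = 619.755 sabins.
NR = 10·log₁₀(619.755/354.445) = 2.4 dB.

2.4 dB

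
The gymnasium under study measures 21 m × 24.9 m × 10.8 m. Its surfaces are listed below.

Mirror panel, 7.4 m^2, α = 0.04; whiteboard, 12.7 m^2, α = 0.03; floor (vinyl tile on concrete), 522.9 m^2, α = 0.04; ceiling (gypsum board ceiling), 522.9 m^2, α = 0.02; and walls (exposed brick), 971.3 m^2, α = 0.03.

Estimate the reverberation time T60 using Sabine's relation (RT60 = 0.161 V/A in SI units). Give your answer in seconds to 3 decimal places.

14.859 s

Summing Sᵢαᵢ: 0.296 + 0.381 + 20.916 + 10.458 + 29.139 → A = 61.190 sabins.
Volume V = 21 × 24.9 × 10.8 = 5647.32 m³.
RT60 = 0.161 · V / A = 0.161 × 5647.32 / 61.190 = 14.859 s.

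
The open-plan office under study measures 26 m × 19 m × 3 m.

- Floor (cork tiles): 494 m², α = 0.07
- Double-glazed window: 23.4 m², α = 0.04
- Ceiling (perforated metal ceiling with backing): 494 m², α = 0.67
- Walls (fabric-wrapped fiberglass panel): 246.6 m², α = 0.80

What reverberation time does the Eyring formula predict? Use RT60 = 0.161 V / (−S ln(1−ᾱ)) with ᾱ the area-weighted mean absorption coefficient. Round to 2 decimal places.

0.32 s

S = Σ Sᵢ = 1258.0 m².
Σ(Sᵢαᵢ) = 494×0.07 + 23.4×0.04 + 494×0.67 + 246.6×0.80 = 563.776.
Mean coefficient ᾱ = A/S = 0.4482.
Eyring denominator: −S ln(1−ᾱ) = 747.969.
V = 26 × 19 × 3 = 1482 m³.
RT60 = 0.161 × 1482 / 747.969 = 0.32 s.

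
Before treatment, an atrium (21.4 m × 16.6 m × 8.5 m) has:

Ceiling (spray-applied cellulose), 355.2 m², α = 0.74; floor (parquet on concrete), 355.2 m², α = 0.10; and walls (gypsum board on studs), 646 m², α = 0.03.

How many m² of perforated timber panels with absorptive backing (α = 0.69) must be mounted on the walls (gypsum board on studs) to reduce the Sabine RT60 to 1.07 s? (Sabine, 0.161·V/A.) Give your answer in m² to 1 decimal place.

Summing Sᵢαᵢ: 262.848 + 35.520 + 19.380 → A₁ = 317.748 sabins.
Required A₂ = 0.161·3019.54/1.07 = 454.342 sabins.
Absorption to add: 454.342 − 317.748 = 136.594 sabins.
Net gain per m²: Δα = 0.69 − 0.03 = 0.66.
Panel area = 136.594 / 0.66 = 207.0 m².

207.0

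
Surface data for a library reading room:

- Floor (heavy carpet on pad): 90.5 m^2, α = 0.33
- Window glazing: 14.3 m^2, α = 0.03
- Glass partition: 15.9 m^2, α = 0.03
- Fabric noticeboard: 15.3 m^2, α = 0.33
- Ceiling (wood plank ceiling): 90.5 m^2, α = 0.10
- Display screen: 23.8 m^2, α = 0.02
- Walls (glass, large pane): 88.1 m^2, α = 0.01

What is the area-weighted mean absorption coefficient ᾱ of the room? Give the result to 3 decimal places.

0.137

S = Σ Sᵢ = 90.5 + 14.3 + 15.9 + 15.3 + 90.5 + 23.8 + 88.1 = 338.4 m^2.
A = 90.5×0.33 + 14.3×0.03 + 15.9×0.03 + 15.3×0.33 + 90.5×0.10 + 23.8×0.02 + 88.1×0.01 = 46.227 sabins.
ᾱ = A/S = 0.137.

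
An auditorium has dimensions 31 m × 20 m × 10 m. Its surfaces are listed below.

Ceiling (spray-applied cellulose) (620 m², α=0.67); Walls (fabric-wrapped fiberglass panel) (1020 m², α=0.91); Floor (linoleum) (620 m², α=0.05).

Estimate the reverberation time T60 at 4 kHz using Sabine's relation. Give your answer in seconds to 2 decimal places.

Summing Sᵢαᵢ: 415.400 + 928.200 + 31.000 → A = 1374.600 sabins.
Room volume: 6200 m³.
Sabine: RT60 = 0.161 × 6200 / 1374.600 = 0.73 s.

0.73 s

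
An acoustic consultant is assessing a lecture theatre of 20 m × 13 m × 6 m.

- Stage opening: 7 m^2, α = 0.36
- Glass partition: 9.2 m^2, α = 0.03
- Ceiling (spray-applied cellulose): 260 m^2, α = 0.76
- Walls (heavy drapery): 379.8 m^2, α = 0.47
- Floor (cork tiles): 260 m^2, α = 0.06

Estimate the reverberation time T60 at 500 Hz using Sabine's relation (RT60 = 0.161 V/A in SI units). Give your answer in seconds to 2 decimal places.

0.64 seconds

Summing Sᵢαᵢ: 2.520 + 0.276 + 197.600 + 178.506 + 15.600 → A = 394.502 sabins.
Room volume: 1560 m³.
T = 0.161 V/A = 0.161·1560/394.502 = 0.64 s.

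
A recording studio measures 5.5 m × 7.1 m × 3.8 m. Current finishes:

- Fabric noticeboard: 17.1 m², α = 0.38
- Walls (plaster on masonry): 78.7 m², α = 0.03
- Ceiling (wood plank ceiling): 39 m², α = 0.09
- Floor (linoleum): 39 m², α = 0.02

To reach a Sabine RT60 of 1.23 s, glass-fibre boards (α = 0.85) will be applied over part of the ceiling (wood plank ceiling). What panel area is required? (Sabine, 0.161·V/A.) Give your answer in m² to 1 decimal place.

Equivalent absorption area: A₁ = 17.1*0.38 + 78.7*0.03 + 39*0.09 + 39*0.02 = 13.149 m².
Required A₂ = 0.161·148.39/1.23 = 19.423 sabins.
ΔA needed = 19.423 − 13.149 = 6.274 sabins.
Each m² of panel replacing the ceiling (wood plank ceiling) adds (0.85 − 0.09) = 0.76 sabins.
Panel area = 6.274 / 0.76 = 8.3 m².

8.3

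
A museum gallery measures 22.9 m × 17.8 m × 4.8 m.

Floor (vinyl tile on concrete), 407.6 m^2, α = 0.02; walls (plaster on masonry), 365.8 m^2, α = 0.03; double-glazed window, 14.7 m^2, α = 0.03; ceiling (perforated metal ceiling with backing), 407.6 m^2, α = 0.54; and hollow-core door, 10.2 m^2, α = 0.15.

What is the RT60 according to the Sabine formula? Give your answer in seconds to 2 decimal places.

Total absorption A = 407.6·0.02 + 365.8·0.03 + 14.7·0.03 + 407.6·0.54 + 10.2·0.15
  = 8.152 + 10.974 + 0.441 + 220.104 + 1.530 = 241.201 m^2 sabins.
Volume V = 22.9 × 17.8 × 4.8 = 1956.576 m³.
RT60 = 0.161 · V / A = 0.161 × 1956.576 / 241.201 = 1.31 s.

1.31 sec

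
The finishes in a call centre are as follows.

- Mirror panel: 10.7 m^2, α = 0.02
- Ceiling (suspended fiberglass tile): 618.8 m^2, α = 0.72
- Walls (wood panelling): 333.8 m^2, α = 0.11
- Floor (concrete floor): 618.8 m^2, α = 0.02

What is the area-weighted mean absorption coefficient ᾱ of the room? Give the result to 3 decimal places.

0.313

S = Σ Sᵢ = 10.7 + 618.8 + 333.8 + 618.8 = 1582.1 m^2.
Σ(Sᵢαᵢ) = 10.7*0.02 + 618.8*0.72 + 333.8*0.11 + 618.8*0.02 = 494.844.
ᾱ = 494.844 / 1582.1 = 0.313.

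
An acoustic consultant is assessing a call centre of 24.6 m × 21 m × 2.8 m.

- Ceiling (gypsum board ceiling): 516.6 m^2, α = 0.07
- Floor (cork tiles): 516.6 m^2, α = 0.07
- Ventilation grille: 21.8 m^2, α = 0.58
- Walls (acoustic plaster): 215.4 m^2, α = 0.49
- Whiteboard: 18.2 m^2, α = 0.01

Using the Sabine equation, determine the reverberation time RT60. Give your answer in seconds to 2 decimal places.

1.22 seconds

Summing Sᵢαᵢ: 36.162 + 36.162 + 12.644 + 105.546 + 0.182 → A = 190.696 sabins.
Room volume: 1446.48 m³.
Sabine: RT60 = 0.161 × 1446.48 / 190.696 = 1.22 s.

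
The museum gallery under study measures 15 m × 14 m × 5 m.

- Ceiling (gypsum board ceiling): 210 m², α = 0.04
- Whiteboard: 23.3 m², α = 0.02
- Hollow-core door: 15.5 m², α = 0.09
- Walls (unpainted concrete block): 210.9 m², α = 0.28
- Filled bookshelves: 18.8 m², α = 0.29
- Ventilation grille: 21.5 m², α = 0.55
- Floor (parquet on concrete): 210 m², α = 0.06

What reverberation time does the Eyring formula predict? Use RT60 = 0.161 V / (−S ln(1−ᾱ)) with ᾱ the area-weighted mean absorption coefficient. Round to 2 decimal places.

Total surface area S = 210 + 23.3 + 15.5 + 210.9 + 18.8 + 21.5 + 210 = 710.0 m².
Absorption A = 210·0.04 + 23.3·0.02 + 15.5·0.09 + 210.9·0.28 + 18.8·0.29 + 21.5·0.55 + 210·0.06 = 99.190 sabins.
ᾱ = 99.190 / 710.0 = 0.1397.
−S·ln(1−ᾱ) = −710.0 × ln(1 − 0.1397) = 106.837.
V = 15 × 14 × 5 = 1050 m³.
RT60 = 0.161 × 1050 / 106.837 = 1.58 s.

1.58 sec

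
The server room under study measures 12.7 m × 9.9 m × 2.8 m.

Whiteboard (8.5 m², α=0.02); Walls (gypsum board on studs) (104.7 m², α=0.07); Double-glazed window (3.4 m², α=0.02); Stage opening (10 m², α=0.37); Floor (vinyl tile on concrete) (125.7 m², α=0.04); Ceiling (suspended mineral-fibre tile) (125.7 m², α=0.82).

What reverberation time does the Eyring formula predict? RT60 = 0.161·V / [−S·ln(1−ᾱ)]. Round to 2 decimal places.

Total surface area S = 8.5 + 104.7 + 3.4 + 10 + 125.7 + 125.7 = 378.0 m².
Absorption A = 8.5×0.02 + 104.7×0.07 + 3.4×0.02 + 10×0.37 + 125.7×0.04 + 125.7×0.82 = 119.369 sabins.
Mean coefficient ᾱ = A/S = 0.3158.
−S·ln(1−ᾱ) = −378.0 × ln(1 − 0.3158) = 143.453.
V = 12.7 × 9.9 × 2.8 = 352.044 m³.
RT60 = 0.161 × 352.044 / 143.453 = 0.40 s.

0.40 sec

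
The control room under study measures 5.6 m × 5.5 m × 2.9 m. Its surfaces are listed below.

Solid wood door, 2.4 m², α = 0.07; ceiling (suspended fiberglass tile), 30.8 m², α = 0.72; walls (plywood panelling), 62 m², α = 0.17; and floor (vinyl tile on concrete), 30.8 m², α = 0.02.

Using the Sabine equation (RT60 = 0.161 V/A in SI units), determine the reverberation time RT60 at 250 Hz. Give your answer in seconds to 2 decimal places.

Summing Sᵢαᵢ: 0.168 + 22.176 + 10.540 + 0.616 → A = 33.500 sabins.
Volume V = 5.6 × 5.5 × 2.9 = 89.32 m³.
RT60 = 0.161 · V / A = 0.161 × 89.32 / 33.500 = 0.43 s.

0.43 s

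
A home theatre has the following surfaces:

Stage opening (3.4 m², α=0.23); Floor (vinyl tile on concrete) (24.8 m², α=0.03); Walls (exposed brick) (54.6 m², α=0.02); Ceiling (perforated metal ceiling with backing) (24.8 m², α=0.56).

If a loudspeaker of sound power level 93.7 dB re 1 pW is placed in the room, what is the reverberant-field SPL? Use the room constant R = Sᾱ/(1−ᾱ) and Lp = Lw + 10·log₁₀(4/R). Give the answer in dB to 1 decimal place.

86.8 dB

A = 16.506 sabins; S = 107.6 m².
ᾱ = 16.506/107.6 = 0.1534; R = Sᾱ/(1−ᾱ) = 16.506/(1−0.1534) = 19.497 m².
Lp = Lw + 10 log₁₀(4/R) = 93.7 -6.88 = 86.8 dB.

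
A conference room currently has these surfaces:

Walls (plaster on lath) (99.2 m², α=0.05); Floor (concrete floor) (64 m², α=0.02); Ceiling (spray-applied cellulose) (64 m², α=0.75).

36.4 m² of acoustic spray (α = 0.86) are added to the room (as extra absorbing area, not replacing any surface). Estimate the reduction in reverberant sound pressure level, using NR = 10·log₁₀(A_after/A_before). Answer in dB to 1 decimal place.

Summing Sᵢαᵢ: 4.960 + 1.280 + 48.000 → A_before = 54.240 sabins.
Added absorption = 36.4 × 0.86 = 31.304 sabins.
A_after = 54.240 + 31.304 = 85.544 sabins.
Reduction = 10 log₁₀(A_after/A_before) = 10 log₁₀(1.5771) = 2.0 dB.

2.0 dB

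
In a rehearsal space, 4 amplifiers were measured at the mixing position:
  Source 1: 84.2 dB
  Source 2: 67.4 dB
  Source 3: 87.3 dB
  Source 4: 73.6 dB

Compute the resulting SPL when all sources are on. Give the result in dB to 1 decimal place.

89.2 dB

Σ 10^(Lᵢ/10) = 8.285e+08.
Combined level = 10 log₁₀(8.285e+08) = 89.2 dB.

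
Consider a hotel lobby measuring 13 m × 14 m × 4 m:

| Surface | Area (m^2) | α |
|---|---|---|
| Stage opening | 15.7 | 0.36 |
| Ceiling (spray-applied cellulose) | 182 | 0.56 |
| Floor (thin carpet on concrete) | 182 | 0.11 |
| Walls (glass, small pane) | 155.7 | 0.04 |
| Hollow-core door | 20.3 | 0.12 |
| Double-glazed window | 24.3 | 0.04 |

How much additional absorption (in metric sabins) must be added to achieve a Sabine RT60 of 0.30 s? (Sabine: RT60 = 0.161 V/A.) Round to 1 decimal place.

Summing Sᵢαᵢ: 5.652 + 101.920 + 20.020 + 6.228 + 2.436 + 0.972 → A₁ = 137.228 sabins.
For T = 0.30 s, need A₂ = 0.161·V/T = 0.161·728/0.30 = 390.693 sabins.
ΔA = A₂ − A₁ = 390.693 − 137.228 = 253.5 sabins.

253.5 sabins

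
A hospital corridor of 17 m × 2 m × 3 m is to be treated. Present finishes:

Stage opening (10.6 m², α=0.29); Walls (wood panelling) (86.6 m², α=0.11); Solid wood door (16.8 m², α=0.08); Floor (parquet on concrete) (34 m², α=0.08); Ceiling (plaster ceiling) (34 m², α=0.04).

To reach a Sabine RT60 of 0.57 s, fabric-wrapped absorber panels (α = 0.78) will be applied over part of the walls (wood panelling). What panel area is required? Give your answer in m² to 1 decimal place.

Total absorption A₁ = 10.6·0.29 + 86.6·0.11 + 16.8·0.08 + 34·0.08 + 34·0.04
  = 3.074 + 9.526 + 1.344 + 2.720 + 1.360 = 18.024 m² sabins.
V = 102 m³. Target absorption A₂ = 0.161 × 102 / 0.57 = 28.811 sabins.
ΔA needed = 28.811 − 18.024 = 10.787 sabins.
Each m² of panel replacing the walls (wood panelling) adds (0.78 − 0.11) = 0.67 sabins.
Panel area = 10.787 / 0.67 = 16.1 m².

16.1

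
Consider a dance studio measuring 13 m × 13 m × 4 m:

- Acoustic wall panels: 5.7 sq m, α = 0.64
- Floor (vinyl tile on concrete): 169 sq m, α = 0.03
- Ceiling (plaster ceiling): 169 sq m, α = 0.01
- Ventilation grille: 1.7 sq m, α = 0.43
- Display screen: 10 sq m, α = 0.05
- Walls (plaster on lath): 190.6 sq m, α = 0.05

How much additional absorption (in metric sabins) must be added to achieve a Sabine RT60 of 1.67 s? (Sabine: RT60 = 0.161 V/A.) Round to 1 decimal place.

Total absorption A₁ = 5.7·0.64 + 169·0.03 + 169·0.01 + 1.7·0.43 + 10·0.05 + 190.6·0.05
  = 3.648 + 5.070 + 1.690 + 0.731 + 0.500 + 9.530 = 21.169 sq m sabins.
For T = 1.67 s, need A₂ = 0.161·V/T = 0.161·676/1.67 = 65.171 sabins.
Shortfall: 65.171 − 21.169 = 44.0 sabins.

44.0 sabins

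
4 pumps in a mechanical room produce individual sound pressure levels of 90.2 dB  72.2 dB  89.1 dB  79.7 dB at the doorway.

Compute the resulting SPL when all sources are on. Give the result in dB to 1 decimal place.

Converting to relative power and adding: 10^(90.2/10) + 10^(72.2/10) + 10^(89.1/10) + 10^(79.7/10) = 1.97e+09.
Combined level = 10 log₁₀(1.97e+09) = 92.9 dB.

92.9 dB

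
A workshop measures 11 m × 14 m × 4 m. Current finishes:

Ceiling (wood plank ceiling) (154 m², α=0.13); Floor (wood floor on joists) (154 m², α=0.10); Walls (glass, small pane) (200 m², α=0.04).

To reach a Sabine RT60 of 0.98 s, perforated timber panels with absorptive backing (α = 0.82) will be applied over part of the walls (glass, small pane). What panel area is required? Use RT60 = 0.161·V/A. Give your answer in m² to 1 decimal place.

Equivalent absorption area: A₁ = 154*0.13 + 154*0.10 + 200*0.04 = 43.420 m².
V = 616 m³. Target absorption A₂ = 0.161 × 616 / 0.98 = 101.200 sabins.
ΔA needed = 101.200 − 43.420 = 57.780 sabins.
Each m² of panel replacing the walls (glass, small pane) adds (0.82 − 0.04) = 0.78 sabins.
Area = ΔA/Δα = 57.780/0.78 = 74.1 m².

74.1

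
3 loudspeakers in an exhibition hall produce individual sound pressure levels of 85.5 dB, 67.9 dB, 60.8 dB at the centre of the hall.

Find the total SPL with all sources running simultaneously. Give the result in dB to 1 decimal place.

Converting to relative power and adding: 10^(85.5/10) + 10^(67.9/10) + 10^(60.8/10) = 3.622e+08.
Back to dB: 10·log₁₀ Σ = 85.6 dB.

85.6 dB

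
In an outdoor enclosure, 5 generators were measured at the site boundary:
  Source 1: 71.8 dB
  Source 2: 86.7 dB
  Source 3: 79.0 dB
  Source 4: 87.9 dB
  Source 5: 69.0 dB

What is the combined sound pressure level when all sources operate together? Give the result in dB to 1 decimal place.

Sum in the linear (power) domain: Σ 10^(Lᵢ/10) = 10^(71.8/10) + 10^(86.7/10) + 10^(79.0/10) + 10^(87.9/10) + 10^(69.0/10) = 1.187e+09.
Back to dB: 10·log₁₀ Σ = 90.7 dB.

90.7 dB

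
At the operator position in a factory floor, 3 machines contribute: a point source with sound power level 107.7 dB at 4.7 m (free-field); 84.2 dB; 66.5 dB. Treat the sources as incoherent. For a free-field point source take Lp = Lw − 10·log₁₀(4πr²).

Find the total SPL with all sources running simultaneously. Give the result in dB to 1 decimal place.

Source at 4.7 m: Lp = 107.7 − 10·log₁₀(4π·4.7²) = 107.7 − 10·log₁₀(277.591) = 83.3 dB.
Sum in the linear (power) domain: Σ 10^(Lᵢ/10) = 10^(83.3/10) + 10^(84.2/10) + 10^(66.5/10) = 4.813e+08.
Combined level = 10 log₁₀(4.813e+08) = 86.8 dB.

86.8 dB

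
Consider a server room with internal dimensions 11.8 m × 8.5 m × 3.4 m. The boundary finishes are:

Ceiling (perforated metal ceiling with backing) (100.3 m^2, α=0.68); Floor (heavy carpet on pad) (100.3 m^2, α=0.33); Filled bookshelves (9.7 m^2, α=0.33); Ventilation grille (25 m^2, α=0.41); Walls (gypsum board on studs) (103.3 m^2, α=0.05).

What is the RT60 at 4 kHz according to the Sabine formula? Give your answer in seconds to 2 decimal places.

0.46 sec

Summing Sᵢαᵢ: 68.204 + 33.099 + 3.201 + 10.250 + 5.165 → A = 119.919 sabins.
Room volume: 341.02 m³.
T = 0.161 V/A = 0.161·341.02/119.919 = 0.46 s.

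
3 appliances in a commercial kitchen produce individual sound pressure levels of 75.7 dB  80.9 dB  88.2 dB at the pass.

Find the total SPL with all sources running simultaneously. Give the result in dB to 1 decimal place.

89.1 dB

Σ 10^(Lᵢ/10) = 8.209e+08.
Combined level = 10 log₁₀(8.209e+08) = 89.1 dB.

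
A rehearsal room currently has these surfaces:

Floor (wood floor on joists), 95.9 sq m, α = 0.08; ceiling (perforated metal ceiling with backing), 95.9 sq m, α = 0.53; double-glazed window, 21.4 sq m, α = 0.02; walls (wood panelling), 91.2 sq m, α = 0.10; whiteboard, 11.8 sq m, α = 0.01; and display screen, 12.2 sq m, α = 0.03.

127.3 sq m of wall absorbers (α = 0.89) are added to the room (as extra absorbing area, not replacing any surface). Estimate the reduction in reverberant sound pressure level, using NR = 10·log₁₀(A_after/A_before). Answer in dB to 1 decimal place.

Total absorption A_before = 95.9*0.08 + 95.9*0.53 + 21.4*0.02 + 91.2*0.10 + 11.8*0.01 + 12.2*0.03
  = 7.672 + 50.827 + 0.428 + 9.120 + 0.118 + 0.366 = 68.531 sq m sabins.
Treatment contributes 127.3·0.89 = 113.297 sabins.
A_after = 68.531 + 113.297 = 181.828 sabins.
Reduction = 10 log₁₀(A_after/A_before) = 10 log₁₀(2.6532) = 4.2 dB.

4.2 dB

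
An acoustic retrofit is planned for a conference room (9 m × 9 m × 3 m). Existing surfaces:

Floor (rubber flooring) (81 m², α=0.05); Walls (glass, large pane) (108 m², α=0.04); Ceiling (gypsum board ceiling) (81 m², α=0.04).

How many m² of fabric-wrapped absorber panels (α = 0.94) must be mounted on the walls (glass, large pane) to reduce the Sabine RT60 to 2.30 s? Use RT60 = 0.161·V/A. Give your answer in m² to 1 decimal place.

Total absorption A₁ = 81*0.05 + 108*0.04 + 81*0.04
  = 4.050 + 4.320 + 3.240 = 11.610 m² sabins.
Required A₂ = 0.161·243/2.30 = 17.010 sabins.
ΔA needed = 17.010 − 11.610 = 5.400 sabins.
Net gain per m²: Δα = 0.94 − 0.04 = 0.90.
Panel area = 5.400 / 0.90 = 6.0 m².

6.0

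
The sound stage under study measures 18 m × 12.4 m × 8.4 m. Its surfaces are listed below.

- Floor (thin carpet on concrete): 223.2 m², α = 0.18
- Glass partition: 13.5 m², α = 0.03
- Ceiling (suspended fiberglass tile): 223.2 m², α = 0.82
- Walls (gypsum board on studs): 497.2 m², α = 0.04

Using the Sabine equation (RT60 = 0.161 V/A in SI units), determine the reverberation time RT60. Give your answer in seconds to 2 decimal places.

1.24 seconds

Summing Sᵢαᵢ: 40.176 + 0.405 + 183.024 + 19.888 → A = 243.493 sabins.
Volume V = 18 × 12.4 × 8.4 = 1874.88 m³.
Sabine: RT60 = 0.161 × 1874.88 / 243.493 = 1.24 s.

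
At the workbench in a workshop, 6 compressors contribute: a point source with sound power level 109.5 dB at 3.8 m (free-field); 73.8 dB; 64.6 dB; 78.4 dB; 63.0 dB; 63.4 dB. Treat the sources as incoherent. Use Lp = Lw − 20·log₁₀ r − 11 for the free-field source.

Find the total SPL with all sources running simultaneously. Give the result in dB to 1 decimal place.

Source at 3.8 m: Lp = 109.5 − 20·log₁₀(3.8) − 11 = 86.9 dB.
Converting to relative power and adding: 10^(86.9/10) + 10^(73.8/10) + 10^(64.6/10) + 10^(78.4/10) + 10^(63.0/10) + 10^(63.4/10) = 5.9e+08.
L_total = 10·log₁₀(5.9e+08) = 87.7 dB.

87.7 dB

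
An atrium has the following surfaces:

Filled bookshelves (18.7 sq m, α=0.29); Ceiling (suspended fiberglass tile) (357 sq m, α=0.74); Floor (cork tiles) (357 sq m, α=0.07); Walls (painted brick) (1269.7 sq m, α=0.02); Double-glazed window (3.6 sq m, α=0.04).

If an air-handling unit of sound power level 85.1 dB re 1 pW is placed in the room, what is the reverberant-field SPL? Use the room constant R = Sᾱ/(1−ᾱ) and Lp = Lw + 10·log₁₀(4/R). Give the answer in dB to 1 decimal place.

65.3 dB

Σ(Sᵢαᵢ) = 18.7×0.29 + 357×0.74 + 357×0.07 + 1269.7×0.02 + 3.6×0.04 = 320.131; total area S = 2006.0 sq m.
ᾱ = 320.131/2006.0 = 0.1596; R = Sᾱ/(1−ᾱ) = 320.131/(1−0.1596) = 380.927 sq m.
Lp = 85.1 + 10·log₁₀(4/380.927) = 85.1 + (-19.79) = 65.3 dB.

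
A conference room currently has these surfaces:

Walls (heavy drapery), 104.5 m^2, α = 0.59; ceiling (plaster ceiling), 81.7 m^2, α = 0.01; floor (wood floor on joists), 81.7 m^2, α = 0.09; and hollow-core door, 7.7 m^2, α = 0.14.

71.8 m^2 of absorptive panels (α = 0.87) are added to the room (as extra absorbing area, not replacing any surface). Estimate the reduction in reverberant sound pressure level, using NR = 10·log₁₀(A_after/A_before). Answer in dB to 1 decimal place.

Summing Sᵢαᵢ: 61.655 + 0.817 + 7.353 + 1.078 → A_before = 70.903 sabins.
Treatment contributes 71.8·0.87 = 62.466 sabins.
A_after = 70.903 + 62.466 = 133.369 sabins.
Reduction = 10 log₁₀(A_after/A_before) = 10 log₁₀(1.8810) = 2.7 dB.

2.7 dB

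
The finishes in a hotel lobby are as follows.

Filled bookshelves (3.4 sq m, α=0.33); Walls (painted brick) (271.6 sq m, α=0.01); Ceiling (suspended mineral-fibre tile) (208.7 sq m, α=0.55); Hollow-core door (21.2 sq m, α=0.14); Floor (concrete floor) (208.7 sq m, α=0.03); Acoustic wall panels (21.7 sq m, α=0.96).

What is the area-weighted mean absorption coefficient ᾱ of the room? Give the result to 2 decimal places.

0.20

S = Σ Sᵢ = 3.4 + 271.6 + 208.7 + 21.2 + 208.7 + 21.7 = 735.3 sq m.
Weighted sum Σ Sα = 148.684.
ᾱ = 148.684 / 735.3 = 0.20.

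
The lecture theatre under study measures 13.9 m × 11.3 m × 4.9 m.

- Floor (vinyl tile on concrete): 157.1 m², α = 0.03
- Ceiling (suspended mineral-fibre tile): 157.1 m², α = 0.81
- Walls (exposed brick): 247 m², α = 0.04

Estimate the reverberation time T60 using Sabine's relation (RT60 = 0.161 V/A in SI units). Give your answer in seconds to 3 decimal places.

0.874 s

Total absorption A = 157.1×0.03 + 157.1×0.81 + 247×0.04
  = 4.713 + 127.251 + 9.880 = 141.844 m² sabins.
Volume V = 13.9 × 11.3 × 4.9 = 769.643 m³.
RT60 = 0.161 · V / A = 0.161 × 769.643 / 141.844 = 0.874 s.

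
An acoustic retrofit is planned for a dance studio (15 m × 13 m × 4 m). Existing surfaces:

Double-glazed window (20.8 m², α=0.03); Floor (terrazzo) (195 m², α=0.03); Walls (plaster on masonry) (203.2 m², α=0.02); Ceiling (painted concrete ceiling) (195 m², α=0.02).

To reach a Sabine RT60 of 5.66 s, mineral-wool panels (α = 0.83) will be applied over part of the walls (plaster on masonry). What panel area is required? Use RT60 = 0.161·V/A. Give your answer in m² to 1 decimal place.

9.6

Equivalent absorption area: A₁ = 20.8·0.03 + 195·0.03 + 203.2·0.02 + 195·0.02 = 14.438 m².
Required A₂ = 0.161·780/5.66 = 22.187 sabins.
ΔA needed = 22.187 − 14.438 = 7.749 sabins.
Each m² of panel replacing the walls (plaster on masonry) adds (0.83 − 0.02) = 0.81 sabins.
Area = ΔA/Δα = 7.749/0.81 = 9.6 m².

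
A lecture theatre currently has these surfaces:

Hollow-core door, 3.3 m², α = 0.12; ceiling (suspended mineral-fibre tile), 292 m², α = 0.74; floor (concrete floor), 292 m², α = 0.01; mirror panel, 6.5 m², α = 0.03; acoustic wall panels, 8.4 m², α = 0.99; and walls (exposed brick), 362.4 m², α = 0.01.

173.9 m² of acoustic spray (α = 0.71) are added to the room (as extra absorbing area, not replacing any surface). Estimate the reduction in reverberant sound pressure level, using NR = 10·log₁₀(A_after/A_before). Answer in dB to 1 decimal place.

1.9 dB

A_before = Σ Sᵢαᵢ = 3.3*0.12 + 292*0.74 + 292*0.01 + 6.5*0.03 + 8.4*0.99 + 362.4*0.01 = 231.531 sabins.
Added absorption = 173.9 × 0.71 = 123.469 sabins.
A_after = 231.531 + 123.469 = 355.000 sabins.
NR = 10·log₁₀(355.000/231.531) = 1.9 dB.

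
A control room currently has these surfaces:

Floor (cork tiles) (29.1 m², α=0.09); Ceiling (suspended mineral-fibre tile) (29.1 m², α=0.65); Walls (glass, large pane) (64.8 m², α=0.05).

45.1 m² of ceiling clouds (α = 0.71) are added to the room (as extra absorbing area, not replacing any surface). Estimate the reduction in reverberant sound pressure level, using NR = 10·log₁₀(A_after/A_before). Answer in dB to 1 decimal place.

3.6 dB

A_before = Σ Sᵢαᵢ = 29.1*0.09 + 29.1*0.65 + 64.8*0.05 = 24.774 sabins.
Added absorption = 45.1 × 0.71 = 32.021 sabins.
A_after = 24.774 + 32.021 = 56.795 sabins.
NR = 10·log₁₀(56.795/24.774) = 3.6 dB.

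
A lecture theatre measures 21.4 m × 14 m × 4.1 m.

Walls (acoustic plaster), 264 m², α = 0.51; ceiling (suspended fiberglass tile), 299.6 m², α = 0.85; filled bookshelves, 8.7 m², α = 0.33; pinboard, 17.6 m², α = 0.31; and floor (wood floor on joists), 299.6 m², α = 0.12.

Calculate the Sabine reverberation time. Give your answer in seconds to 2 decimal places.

Equivalent absorption area: A = 264*0.51 + 299.6*0.85 + 8.7*0.33 + 17.6*0.31 + 299.6*0.12 = 433.579 m².
V = 21.4·14·4.1 = 1228.36 m³.
Sabine: RT60 = 0.161 × 1228.36 / 433.579 = 0.46 s.

0.46 sec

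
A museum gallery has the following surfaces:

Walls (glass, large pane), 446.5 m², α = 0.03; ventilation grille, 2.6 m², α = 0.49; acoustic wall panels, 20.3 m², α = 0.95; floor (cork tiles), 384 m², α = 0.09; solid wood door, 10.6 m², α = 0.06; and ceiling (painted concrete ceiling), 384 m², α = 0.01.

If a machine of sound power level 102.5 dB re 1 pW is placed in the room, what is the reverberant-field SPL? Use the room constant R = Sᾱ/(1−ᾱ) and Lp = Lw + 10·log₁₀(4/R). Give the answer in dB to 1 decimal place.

89.6 dB

Σ(Sᵢαᵢ) = 446.5×0.03 + 2.6×0.49 + 20.3×0.95 + 384×0.09 + 10.6×0.06 + 384×0.01 = 72.990; total area S = 1248.0 m².
ᾱ = 72.990/1248.0 = 0.0585; R = Sᾱ/(1−ᾱ) = 72.990/(1−0.0585) = 77.525 m².
Lp = Lw + 10 log₁₀(4/R) = 102.5 -12.87 = 89.6 dB.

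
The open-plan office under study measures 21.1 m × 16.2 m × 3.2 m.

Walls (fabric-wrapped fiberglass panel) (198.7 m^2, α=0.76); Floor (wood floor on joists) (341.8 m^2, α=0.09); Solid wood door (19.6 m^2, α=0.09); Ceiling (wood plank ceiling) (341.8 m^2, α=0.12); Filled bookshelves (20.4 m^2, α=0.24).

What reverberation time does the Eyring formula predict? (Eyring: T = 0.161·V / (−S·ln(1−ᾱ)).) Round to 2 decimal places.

0.67 s

Total surface area S = 198.7 + 341.8 + 19.6 + 341.8 + 20.4 = 922.3 m^2.
Σ(Sᵢαᵢ) = 198.7·0.76 + 341.8·0.09 + 19.6·0.09 + 341.8·0.12 + 20.4·0.24 = 229.450.
Mean coefficient ᾱ = A/S = 0.2488.
Eyring denominator: −S ln(1−ᾱ) = 263.855.
V = 21.1 × 16.2 × 3.2 = 1093.824 m³.
T = 0.161·V/[−S·ln(1−ᾱ)] = 0.161·1093.824/263.855 = 0.67 s.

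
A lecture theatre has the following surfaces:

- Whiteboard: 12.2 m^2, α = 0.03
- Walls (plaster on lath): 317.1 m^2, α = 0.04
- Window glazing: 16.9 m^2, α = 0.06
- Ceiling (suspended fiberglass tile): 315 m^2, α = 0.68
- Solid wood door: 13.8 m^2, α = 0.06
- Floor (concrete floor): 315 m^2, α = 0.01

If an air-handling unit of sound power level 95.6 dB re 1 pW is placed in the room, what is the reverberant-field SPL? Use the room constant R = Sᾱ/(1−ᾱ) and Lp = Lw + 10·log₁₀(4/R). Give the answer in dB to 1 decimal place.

76.8 dB

Σ(Sᵢαᵢ) = 12.2×0.03 + 317.1×0.04 + 16.9×0.06 + 315×0.68 + 13.8×0.06 + 315×0.01 = 232.242; total area S = 990.0 m^2.
ᾱ = 0.2346, so room constant R = A/(1−ᾱ) = 303.426 m^2.
Lp = Lw + 10 log₁₀(4/R) = 95.6 -18.80 = 76.8 dB.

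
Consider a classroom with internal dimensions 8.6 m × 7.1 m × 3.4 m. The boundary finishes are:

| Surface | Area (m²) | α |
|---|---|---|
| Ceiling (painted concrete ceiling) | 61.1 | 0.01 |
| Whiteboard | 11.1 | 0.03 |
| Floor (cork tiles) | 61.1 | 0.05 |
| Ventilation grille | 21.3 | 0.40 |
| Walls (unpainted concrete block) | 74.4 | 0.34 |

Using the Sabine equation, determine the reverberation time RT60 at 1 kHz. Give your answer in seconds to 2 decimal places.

0.88 s

A = Σ Sᵢαᵢ = 61.1×0.01 + 11.1×0.03 + 61.1×0.05 + 21.3×0.40 + 74.4×0.34 = 37.815 sabins.
Room volume: 207.604 m³.
RT60 = 0.161 · V / A = 0.161 × 207.604 / 37.815 = 0.88 s.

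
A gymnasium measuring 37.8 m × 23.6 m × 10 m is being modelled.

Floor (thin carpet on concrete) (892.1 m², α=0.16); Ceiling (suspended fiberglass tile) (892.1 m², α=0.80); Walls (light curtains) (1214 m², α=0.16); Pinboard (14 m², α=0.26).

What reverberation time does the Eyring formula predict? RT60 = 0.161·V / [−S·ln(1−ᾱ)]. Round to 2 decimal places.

1.11 seconds

Total surface area S = 892.1 + 892.1 + 1214 + 14 = 3012.2 m².
Absorption A = 892.1×0.16 + 892.1×0.80 + 1214×0.16 + 14×0.26 = 1054.296 sabins.
ᾱ = 1054.296 / 3012.2 = 0.3500.
Eyring denominator: −S ln(1−ᾱ) = 1297.604.
V = 37.8 × 23.6 × 10 = 8920.8 m³.
RT60 = 0.161 × 8920.8 / 1297.604 = 1.11 s.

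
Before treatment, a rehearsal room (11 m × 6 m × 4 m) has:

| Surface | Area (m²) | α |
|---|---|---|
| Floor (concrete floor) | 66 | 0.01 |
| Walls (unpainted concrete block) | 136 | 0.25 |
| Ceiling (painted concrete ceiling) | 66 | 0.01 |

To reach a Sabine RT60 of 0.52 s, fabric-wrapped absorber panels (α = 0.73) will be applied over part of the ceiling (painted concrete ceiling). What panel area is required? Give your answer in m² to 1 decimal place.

64.5

Equivalent absorption area: A₁ = 66×0.01 + 136×0.25 + 66×0.01 = 35.320 m².
V = 264 m³. Target absorption A₂ = 0.161 × 264 / 0.52 = 81.738 sabins.
Absorption to add: 81.738 − 35.320 = 46.418 sabins.
Net gain per m²: Δα = 0.73 − 0.01 = 0.72.
Area = ΔA/Δα = 46.418/0.72 = 64.5 m².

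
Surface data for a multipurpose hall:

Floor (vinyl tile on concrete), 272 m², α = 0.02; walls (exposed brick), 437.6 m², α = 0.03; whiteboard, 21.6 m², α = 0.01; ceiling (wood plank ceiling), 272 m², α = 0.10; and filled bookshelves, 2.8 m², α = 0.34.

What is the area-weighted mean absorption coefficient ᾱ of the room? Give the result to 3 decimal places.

0.047

S = Σ Sᵢ = 272 + 437.6 + 21.6 + 272 + 2.8 = 1006.0 m².
Weighted sum Σ Sα = 46.936.
ᾱ = 46.936 / 1006.0 = 0.047.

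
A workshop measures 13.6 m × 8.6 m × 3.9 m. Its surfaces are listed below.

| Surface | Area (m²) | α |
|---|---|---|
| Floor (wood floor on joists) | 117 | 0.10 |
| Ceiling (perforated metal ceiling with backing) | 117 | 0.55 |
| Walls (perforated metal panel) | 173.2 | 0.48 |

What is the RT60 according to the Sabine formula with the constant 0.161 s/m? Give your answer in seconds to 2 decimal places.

0.46 seconds

Equivalent absorption area: A = 117·0.10 + 117·0.55 + 173.2·0.48 = 159.186 m².
Room volume: 456.144 m³.
T = 0.161 V/A = 0.161·456.144/159.186 = 0.46 s.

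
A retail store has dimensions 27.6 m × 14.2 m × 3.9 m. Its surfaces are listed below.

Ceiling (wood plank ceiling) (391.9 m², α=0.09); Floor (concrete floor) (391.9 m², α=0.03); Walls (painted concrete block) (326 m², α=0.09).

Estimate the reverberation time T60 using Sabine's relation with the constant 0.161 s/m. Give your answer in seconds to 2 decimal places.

3.22 sec

A = Σ Sᵢαᵢ = 391.9·0.09 + 391.9·0.03 + 326·0.09 = 76.368 sabins.
Room volume: 1528.488 m³.
Sabine: RT60 = 0.161 × 1528.488 / 76.368 = 3.22 s.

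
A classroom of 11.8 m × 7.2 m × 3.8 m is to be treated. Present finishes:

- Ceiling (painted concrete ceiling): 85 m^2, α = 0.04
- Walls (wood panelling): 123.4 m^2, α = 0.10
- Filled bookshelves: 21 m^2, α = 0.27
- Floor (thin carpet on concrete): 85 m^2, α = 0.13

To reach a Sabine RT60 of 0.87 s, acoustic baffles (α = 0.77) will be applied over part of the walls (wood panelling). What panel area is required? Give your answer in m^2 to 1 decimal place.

40.7

A₁ = Σ Sᵢαᵢ = 85×0.04 + 123.4×0.10 + 21×0.27 + 85×0.13 = 32.460 sabins.
V = 322.848 m³. Target absorption A₂ = 0.161 × 322.848 / 0.87 = 59.745 sabins.
ΔA needed = 59.745 − 32.460 = 27.285 sabins.
Net gain per m^2: Δα = 0.77 − 0.10 = 0.67.
Panel area = 27.285 / 0.67 = 40.7 m^2.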